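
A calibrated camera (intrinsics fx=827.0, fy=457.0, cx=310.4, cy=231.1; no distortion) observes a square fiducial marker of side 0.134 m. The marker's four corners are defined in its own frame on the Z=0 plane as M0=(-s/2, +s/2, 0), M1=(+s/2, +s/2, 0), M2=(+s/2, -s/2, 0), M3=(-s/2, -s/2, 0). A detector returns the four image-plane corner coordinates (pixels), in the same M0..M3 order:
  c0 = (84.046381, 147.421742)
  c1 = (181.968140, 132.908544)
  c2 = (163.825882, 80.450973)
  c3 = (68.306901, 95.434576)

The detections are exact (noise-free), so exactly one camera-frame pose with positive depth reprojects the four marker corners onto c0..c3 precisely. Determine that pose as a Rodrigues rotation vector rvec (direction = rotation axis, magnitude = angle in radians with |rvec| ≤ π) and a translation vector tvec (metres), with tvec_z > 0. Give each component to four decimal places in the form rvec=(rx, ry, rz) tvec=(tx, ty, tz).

rvec=(-0.1650, 0.1428, -0.2195) tvec=(-0.2423, -0.2760, 1.0754)

Intrinsics K: fx=827.0, fy=457.0, cx=310.4, cy=231.1
Marker side s = 0.134 m; corners in marker frame (Z=0):
  M0 = (-0.0670, +0.0670, 0)
  M1 = (+0.0670, +0.0670, 0)
  M2 = (+0.0670, -0.0670, 0)
  M3 = (-0.0670, -0.0670, 0)
Detected image corners:
  c0 = (84.046381, 147.421742) px
  c1 = (181.968140, 132.908544) px
  c2 = (163.825882, 80.450973) px
  c3 = (68.306901, 95.434576) px
Planar DLT: solve 8×8 A·h = b for H (H[2,2]=1):
  H  [+707.50432 +105.75327 +124.07375]
  H  [-123.07781 +370.83731 +113.82084]
  H  [-0.11394 -0.16543 +1.00000]
B = K⁻¹H; ‖b₁‖=0.929889, ‖b₂‖=0.929889; λ = 2/(‖b₁‖+‖b₂‖) = 1.075397, sign → tz>0 ⇒ λ=+1.075397
r₁ = λ·B[:,0] = (+0.96600,-0.22766,-0.12253); r₂ = λ·B[:,1] = (+0.20429,+0.96261,-0.17791)
r₃ = r₁×r₂ = (+0.15845,+0.14683,+0.97639); SVD([r₁ r₂ r₃]) → R = UVᵀ:
  R  [+0.96600 +0.20429 +0.15845]
  R  [-0.22766 +0.96261 +0.14683]
  R  [-0.12253 -0.17791 +0.97639]
t = (-0.24229, -0.27598, +1.07540) m
tr R = 2.904997; θ = arccos((tr R − 1)/2) = 0.309459 rad = 17.731°
axis k = ((R−Rᵀ)₃₂, (R−Rᵀ)₁₃, (R−Rᵀ)₂₁) / (2 sinθ) = (-0.533148, +0.461327, -0.709176)
rvec = θ·k = (-0.164988, +0.142762, -0.219461)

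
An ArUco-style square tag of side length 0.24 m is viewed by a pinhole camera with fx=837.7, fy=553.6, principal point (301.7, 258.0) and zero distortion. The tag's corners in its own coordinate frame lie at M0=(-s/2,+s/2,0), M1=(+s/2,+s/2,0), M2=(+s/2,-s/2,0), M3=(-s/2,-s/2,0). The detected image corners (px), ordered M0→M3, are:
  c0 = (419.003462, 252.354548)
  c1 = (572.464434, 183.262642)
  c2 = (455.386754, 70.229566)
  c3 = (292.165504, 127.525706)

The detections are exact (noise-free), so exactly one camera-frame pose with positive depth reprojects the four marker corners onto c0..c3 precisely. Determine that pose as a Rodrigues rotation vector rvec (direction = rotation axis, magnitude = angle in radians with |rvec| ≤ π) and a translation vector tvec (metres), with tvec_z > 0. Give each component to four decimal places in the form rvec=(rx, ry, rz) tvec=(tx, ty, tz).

Intrinsics K: fx=837.7, fy=553.6, cx=301.7, cy=258.0
Marker side s = 0.24 m; corners in marker frame (Z=0):
  M0 = (-0.1200, +0.1200, 0)
  M1 = (+0.1200, +0.1200, 0)
  M2 = (+0.1200, -0.1200, 0)
  M3 = (-0.1200, -0.1200, 0)
Detected image corners:
  c0 = (419.003462, 252.354548) px
  c1 = (572.464434, 183.262642) px
  c2 = (455.386754, 70.229566) px
  c3 = (292.165504, 127.525706) px
Planar DLT: solve 8×8 A·h = b for H (H[2,2]=1):
  H  [+829.45148 +488.24456 +438.14187]
  H  [-201.41290 +487.48943 +156.55284]
  H  [+0.39008 -0.04361 +1.00000]
B = K⁻¹H; ‖b₁‖=1.082494, ‖b₂‖=1.082494; λ = 2/(‖b₁‖+‖b₂‖) = 0.923793, sign → tz>0 ⇒ λ=+0.923793
r₁ = λ·B[:,0] = (+0.78491,-0.50404,+0.36036); r₂ = λ·B[:,1] = (+0.55293,+0.83225,-0.04029)
r₃ = r₁×r₂ = (-0.27960,+0.23088,+0.93194); SVD([r₁ r₂ r₃]) → R = UVᵀ:
  R  [+0.78491 +0.55293 -0.27960]
  R  [-0.50404 +0.83225 +0.23088]
  R  [+0.36036 -0.04029 +0.93194]
t = (+0.15046, -0.16928, +0.92379) m
tr R = 2.549109; θ = arccos((tr R − 1)/2) = 0.684786 rad = 39.235°
axis k = ((R−Rᵀ)₃₂, (R−Rᵀ)₁₃, (R−Rᵀ)₂₁) / (2 sinθ) = (-0.214358, -0.505887, -0.835541)
rvec = θ·k = (-0.146790, -0.346424, -0.572167)

rvec=(-0.1468, -0.3464, -0.5722) tvec=(0.1505, -0.1693, 0.9238)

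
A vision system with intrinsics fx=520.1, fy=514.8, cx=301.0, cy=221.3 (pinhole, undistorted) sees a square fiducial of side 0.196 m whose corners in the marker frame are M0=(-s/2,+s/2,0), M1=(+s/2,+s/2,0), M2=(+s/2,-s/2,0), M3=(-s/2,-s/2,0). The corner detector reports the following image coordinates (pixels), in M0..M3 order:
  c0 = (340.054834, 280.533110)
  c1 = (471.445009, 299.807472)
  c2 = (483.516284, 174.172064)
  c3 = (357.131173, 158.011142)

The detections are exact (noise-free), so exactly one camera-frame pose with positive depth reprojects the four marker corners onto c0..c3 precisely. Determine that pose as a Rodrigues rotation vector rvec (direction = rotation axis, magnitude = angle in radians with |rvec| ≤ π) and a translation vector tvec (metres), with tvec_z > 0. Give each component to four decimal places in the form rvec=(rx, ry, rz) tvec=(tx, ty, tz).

Intrinsics K: fx=520.1, fy=514.8, cx=301.0, cy=221.3
Marker side s = 0.196 m; corners in marker frame (Z=0):
  M0 = (-0.0980, +0.0980, 0)
  M1 = (+0.0980, +0.0980, 0)
  M2 = (+0.0980, -0.0980, 0)
  M3 = (-0.0980, -0.0980, 0)
Detected image corners:
  c0 = (340.054834, 280.533110) px
  c1 = (471.445009, 299.807472) px
  c2 = (483.516284, 174.172064) px
  c3 = (357.131173, 158.011142) px
Planar DLT: solve 8×8 A·h = b for H (H[2,2]=1):
  H  [+616.78994 -160.89627 +412.56639]
  H  [+67.84294 +585.24762 +226.77369]
  H  [-0.09815 -0.20922 +1.00000]
B = K⁻¹H; ‖b₁‖=1.258659, ‖b₂‖=1.258659; λ = 2/(‖b₁‖+‖b₂‖) = 0.794496, sign → tz>0 ⇒ λ=+0.794496
r₁ = λ·B[:,0] = (+0.98733,+0.13822,-0.07798); r₂ = λ·B[:,1] = (-0.14958,+0.97468,-0.16623)
r₃ = r₁×r₂ = (+0.05303,+0.17579,+0.98300); SVD([r₁ r₂ r₃]) → R = UVᵀ:
  R  [+0.98733 -0.14958 +0.05303]
  R  [+0.13822 +0.97468 +0.17579]
  R  [-0.07798 -0.16623 +0.98300]
t = (+0.17043, +0.00845, +0.79450) m
tr R = 2.945002; θ = arccos((tr R − 1)/2) = 0.235057 rad = 13.468°
axis k = ((R−Rᵀ)₃₂, (R−Rᵀ)₁₃, (R−Rᵀ)₂₁) / (2 sinθ) = (-0.734255, +0.281246, +0.617876)
rvec = θ·k = (-0.172591, +0.066109, +0.145236)

rvec=(-0.1726, 0.0661, 0.1452) tvec=(0.1704, 0.0084, 0.7945)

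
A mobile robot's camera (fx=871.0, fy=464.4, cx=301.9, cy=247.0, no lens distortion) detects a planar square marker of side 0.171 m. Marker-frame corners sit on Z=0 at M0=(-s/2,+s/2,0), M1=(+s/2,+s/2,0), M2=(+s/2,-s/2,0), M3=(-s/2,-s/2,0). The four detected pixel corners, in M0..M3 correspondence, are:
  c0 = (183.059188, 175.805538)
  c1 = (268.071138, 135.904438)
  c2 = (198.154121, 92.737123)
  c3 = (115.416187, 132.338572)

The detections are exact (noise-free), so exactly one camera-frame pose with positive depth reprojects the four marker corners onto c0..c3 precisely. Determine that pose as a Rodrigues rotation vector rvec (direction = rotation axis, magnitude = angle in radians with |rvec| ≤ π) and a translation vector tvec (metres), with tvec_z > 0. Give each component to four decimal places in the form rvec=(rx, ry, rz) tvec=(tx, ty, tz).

Intrinsics K: fx=871.0, fy=464.4, cx=301.9, cy=247.0
Marker side s = 0.171 m; corners in marker frame (Z=0):
  M0 = (-0.0855, +0.0855, 0)
  M1 = (+0.0855, +0.0855, 0)
  M2 = (+0.0855, -0.0855, 0)
  M3 = (-0.0855, -0.0855, 0)
Detected image corners:
  c0 = (183.059188, 175.805538) px
  c1 = (268.071138, 135.904438) px
  c2 = (198.154121, 92.737123) px
  c3 = (115.416187, 132.338572) px
Planar DLT: solve 8×8 A·h = b for H (H[2,2]=1):
  H  [+478.97577 +381.27400 +190.63857]
  H  [-240.49895 +238.64027 +134.09569]
  H  [-0.05994 -0.10940 +1.00000]
B = K⁻¹H; ‖b₁‖=0.751975, ‖b₂‖=0.751975; λ = 2/(‖b₁‖+‖b₂‖) = 1.329831, sign → tz>0 ⇒ λ=+1.329831
r₁ = λ·B[:,0] = (+0.75892,-0.64629,-0.07971); r₂ = λ·B[:,1] = (+0.63255,+0.76073,-0.14548)
r₃ = r₁×r₂ = (+0.15466,+0.05999,+0.98614); SVD([r₁ r₂ r₃]) → R = UVᵀ:
  R  [+0.75892 +0.63255 +0.15466]
  R  [-0.64629 +0.76073 +0.05999]
  R  [-0.07971 -0.14548 +0.98614]
t = (-0.16987, -0.32331, +1.32983) m
tr R = 2.505801; θ = arccos((tr R − 1)/2) = 0.718338 rad = 41.158°
axis k = ((R−Rᵀ)₃₂, (R−Rᵀ)₁₃, (R−Rᵀ)₂₁) / (2 sinθ) = (-0.156100, +0.178054, -0.971560)
rvec = θ·k = (-0.112133, +0.127903, -0.697909)

rvec=(-0.1121, 0.1279, -0.6979) tvec=(-0.1699, -0.3233, 1.3298)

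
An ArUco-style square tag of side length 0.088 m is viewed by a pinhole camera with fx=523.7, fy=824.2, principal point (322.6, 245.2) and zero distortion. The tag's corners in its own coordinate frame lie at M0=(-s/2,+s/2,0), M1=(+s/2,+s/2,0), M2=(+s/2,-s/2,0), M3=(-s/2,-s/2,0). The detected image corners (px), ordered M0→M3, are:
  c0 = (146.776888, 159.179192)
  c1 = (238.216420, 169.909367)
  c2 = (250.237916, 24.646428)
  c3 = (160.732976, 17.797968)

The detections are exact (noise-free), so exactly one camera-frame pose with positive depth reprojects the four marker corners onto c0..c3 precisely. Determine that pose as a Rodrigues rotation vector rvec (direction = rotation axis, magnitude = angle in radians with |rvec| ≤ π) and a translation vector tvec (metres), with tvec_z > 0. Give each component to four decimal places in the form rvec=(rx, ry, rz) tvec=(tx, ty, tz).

Intrinsics K: fx=523.7, fy=824.2, cx=322.6, cy=245.2
Marker side s = 0.088 m; corners in marker frame (Z=0):
  M0 = (-0.0440, +0.0440, 0)
  M1 = (+0.0440, +0.0440, 0)
  M2 = (+0.0440, -0.0440, 0)
  M3 = (-0.0440, -0.0440, 0)
Detected image corners:
  c0 = (146.776888, 159.179192) px
  c1 = (238.216420, 169.909367) px
  c2 = (250.237916, 24.646428) px
  c3 = (160.732976, 17.797968) px
Planar DLT: solve 8×8 A·h = b for H (H[2,2]=1):
  H  [+970.18612 -204.38730 +198.49456]
  H  [+72.63710 +1601.93712 +91.92951]
  H  [-0.29031 -0.28467 +1.00000]
B = K⁻¹H; ‖b₁‖=2.059440, ‖b₂‖=2.059440; λ = 2/(‖b₁‖+‖b₂‖) = 0.485569, sign → tz>0 ⇒ λ=+0.485569
r₁ = λ·B[:,0] = (+0.98638,+0.08473,-0.14097); r₂ = λ·B[:,1] = (-0.10436,+0.98489,-0.13823)
r₃ = r₁×r₂ = (+0.12712,+0.15106,+0.98032); SVD([r₁ r₂ r₃]) → R = UVᵀ:
  R  [+0.98638 -0.10436 +0.12712]
  R  [+0.08473 +0.98489 +0.15106]
  R  [-0.14097 -0.13823 +0.98032]
t = (-0.11507, -0.09030, +0.48557) m
tr R = 2.951586; θ = arccos((tr R − 1)/2) = 0.220478 rad = 12.632°
axis k = ((R−Rᵀ)₃₂, (R−Rᵀ)₁₃, (R−Rᵀ)₂₁) / (2 sinθ) = (-0.661381, +0.612931, +0.432308)
rvec = θ·k = (-0.145820, +0.135138, +0.095315)

rvec=(-0.1458, 0.1351, 0.0953) tvec=(-0.1151, -0.0903, 0.4856)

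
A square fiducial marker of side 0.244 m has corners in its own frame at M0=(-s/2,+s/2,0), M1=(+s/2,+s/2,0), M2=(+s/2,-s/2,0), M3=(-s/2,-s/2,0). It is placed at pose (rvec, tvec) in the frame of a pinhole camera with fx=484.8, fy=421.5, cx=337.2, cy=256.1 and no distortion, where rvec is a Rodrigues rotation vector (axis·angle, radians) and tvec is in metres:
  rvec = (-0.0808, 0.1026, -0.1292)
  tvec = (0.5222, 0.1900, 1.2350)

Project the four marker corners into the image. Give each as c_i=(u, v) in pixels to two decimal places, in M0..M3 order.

Intrinsics K: fx=484.8, fy=421.5, cx=337.2, cy=256.1
Marker side s = 0.244 m; corners in marker frame (Z=0):
  M0 = (-0.1220, +0.1220, 0)
  M1 = (+0.1220, +0.1220, 0)
  M2 = (+0.1220, -0.1220, 0)
  M3 = (-0.1220, -0.1220, 0)
rvec = (-0.0808, 0.1026, -0.1292), |rvec| = θ = 0.18371 rad = 10.526°
Rodrigues: sinθ=0.18267, 1−cosθ=0.01683; R = I + sinθ·[k]× + (1−cosθ)·[k]×²:
    [+0.98643 +0.12434 +0.10723]
    [-0.13261 +0.98842 +0.07374]
    [-0.09682 -0.08696 +0.99150]
t = (0.5222, 0.1900, 1.2350) m
M0: Pc = R·M0+t = (+0.41703, +0.32677, +1.23620); u = 484.8·(+0.41703)/1.23620 + 337.2 = 500.7442, v = 421.5·(+0.32677)/1.23620 + 256.1 = 367.5151
M1: Pc = R·M1+t = (+0.65771, +0.29441, +1.21258); u = 484.8·(+0.65771)/1.21258 + 337.2 = 600.1598, v = 421.5·(+0.29441)/1.21258 + 256.1 = 358.4385
M2: Pc = R·M2+t = (+0.62737, +0.05323, +1.23380); u = 484.8·(+0.62737)/1.23380 + 337.2 = 583.7165, v = 421.5·(+0.05323)/1.23380 + 256.1 = 274.2864
M3: Pc = R·M3+t = (+0.38669, +0.08559, +1.25742); u = 484.8·(+0.38669)/1.25742 + 337.2 = 486.2873, v = 421.5·(+0.08559)/1.25742 + 256.1 = 284.7909

c0=(500.74, 367.52) c1=(600.16, 358.44) c2=(583.72, 274.29) c3=(486.29, 284.79)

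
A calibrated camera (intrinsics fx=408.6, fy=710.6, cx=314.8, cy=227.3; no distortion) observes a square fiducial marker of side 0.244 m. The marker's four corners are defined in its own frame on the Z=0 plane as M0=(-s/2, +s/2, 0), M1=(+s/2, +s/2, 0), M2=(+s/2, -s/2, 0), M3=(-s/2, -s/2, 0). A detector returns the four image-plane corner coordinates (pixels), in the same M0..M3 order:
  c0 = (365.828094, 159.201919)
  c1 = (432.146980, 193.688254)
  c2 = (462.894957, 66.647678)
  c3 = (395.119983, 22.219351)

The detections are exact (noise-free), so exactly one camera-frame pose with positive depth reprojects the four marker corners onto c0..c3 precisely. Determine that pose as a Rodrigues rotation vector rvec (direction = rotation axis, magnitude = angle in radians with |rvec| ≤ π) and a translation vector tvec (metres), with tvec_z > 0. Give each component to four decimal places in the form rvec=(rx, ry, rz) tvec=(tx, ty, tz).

Intrinsics K: fx=408.6, fy=710.6, cx=314.8, cy=227.3
Marker side s = 0.244 m; corners in marker frame (Z=0):
  M0 = (-0.1220, +0.1220, 0)
  M1 = (+0.1220, +0.1220, 0)
  M2 = (+0.1220, -0.1220, 0)
  M3 = (-0.1220, -0.1220, 0)
Detected image corners:
  c0 = (365.828094, 159.201919) px
  c1 = (432.146980, 193.688254) px
  c2 = (462.894957, 66.647678) px
  c3 = (395.119983, 22.219351) px
Planar DLT: solve 8×8 A·h = b for H (H[2,2]=1):
  H  [+377.69539 -40.16343 +414.64794]
  H  [+188.68514 +562.54332 +112.65170]
  H  [+0.24876 +0.20039 +1.00000]
B = K⁻¹H; ‖b₁‖=0.795819, ‖b₂‖=0.795819; λ = 2/(‖b₁‖+‖b₂‖) = 1.256567, sign → tz>0 ⇒ λ=+1.256567
r₁ = λ·B[:,0] = (+0.92070,+0.23367,+0.31258); r₂ = λ·B[:,1] = (-0.31751,+0.91421,+0.25180)
r₃ = r₁×r₂ = (-0.22693,-0.33108,+0.91591); SVD([r₁ r₂ r₃]) → R = UVᵀ:
  R  [+0.92070 -0.31751 -0.22693]
  R  [+0.23367 +0.91421 -0.33108]
  R  [+0.31258 +0.25180 +0.91591]
t = (+0.30706, -0.20273, +1.25657) m
tr R = 2.750822; θ = arccos((tr R − 1)/2) = 0.504511 rad = 28.906°
axis k = ((R−Rᵀ)₃₂, (R−Rᵀ)₁₃, (R−Rᵀ)₂₁) / (2 sinθ) = (+0.602922, -0.558064, +0.570131)
rvec = θ·k = (+0.304180, -0.281549, +0.287637)

rvec=(0.3042, -0.2815, 0.2876) tvec=(0.3071, -0.2027, 1.2566)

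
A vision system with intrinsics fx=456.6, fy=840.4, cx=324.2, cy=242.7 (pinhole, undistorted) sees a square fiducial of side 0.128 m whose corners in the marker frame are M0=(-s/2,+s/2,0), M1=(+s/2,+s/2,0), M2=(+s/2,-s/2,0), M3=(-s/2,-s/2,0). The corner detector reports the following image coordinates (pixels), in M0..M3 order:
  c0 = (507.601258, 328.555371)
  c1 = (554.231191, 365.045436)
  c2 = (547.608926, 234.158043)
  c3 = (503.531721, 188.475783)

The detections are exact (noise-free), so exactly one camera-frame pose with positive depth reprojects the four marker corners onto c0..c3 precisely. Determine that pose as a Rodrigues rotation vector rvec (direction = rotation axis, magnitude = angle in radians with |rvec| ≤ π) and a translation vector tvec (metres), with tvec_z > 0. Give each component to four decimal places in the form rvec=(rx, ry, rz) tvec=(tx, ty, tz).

Intrinsics K: fx=456.6, fy=840.4, cx=324.2, cy=242.7
Marker side s = 0.128 m; corners in marker frame (Z=0):
  M0 = (-0.0640, +0.0640, 0)
  M1 = (+0.0640, +0.0640, 0)
  M2 = (+0.0640, -0.0640, 0)
  M3 = (-0.0640, -0.0640, 0)
Detected image corners:
  c0 = (507.601258, 328.555371) px
  c1 = (554.231191, 365.045436) px
  c2 = (547.608926, 234.158043) px
  c3 = (503.531721, 188.475783) px
Planar DLT: solve 8×8 A·h = b for H (H[2,2]=1):
  H  [+717.42370 -232.91715 +529.15268]
  H  [+514.17485 +911.54364 +277.70520]
  H  [+0.68800 -0.52082 +1.00000]
B = K⁻¹H; ‖b₁‖=1.347711, ‖b₂‖=1.347711; λ = 2/(‖b₁‖+‖b₂‖) = 0.741999, sign → tz>0 ⇒ λ=+0.741999
r₁ = λ·B[:,0] = (+0.80338,+0.30654,+0.51050); r₂ = λ·B[:,1] = (-0.10411,+0.91642,-0.38645)
r₃ = r₁×r₂ = (-0.58629,+0.25732,+0.76815); SVD([r₁ r₂ r₃]) → R = UVᵀ:
  R  [+0.80338 -0.10411 -0.58629]
  R  [+0.30654 +0.91642 +0.25732]
  R  [+0.51050 -0.38645 +0.76815]
t = (+0.33306, +0.03091, +0.74200) m
tr R = 2.487947; θ = arccos((tr R − 1)/2) = 0.731799 rad = 41.929°
axis k = ((R−Rᵀ)₃₂, (R−Rᵀ)₁₃, (R−Rᵀ)₂₁) / (2 sinθ) = (-0.481712, -0.820690, +0.307281)
rvec = θ·k = (-0.352516, -0.600580, +0.224868)

rvec=(-0.3525, -0.6006, 0.2249) tvec=(0.3331, 0.0309, 0.7420)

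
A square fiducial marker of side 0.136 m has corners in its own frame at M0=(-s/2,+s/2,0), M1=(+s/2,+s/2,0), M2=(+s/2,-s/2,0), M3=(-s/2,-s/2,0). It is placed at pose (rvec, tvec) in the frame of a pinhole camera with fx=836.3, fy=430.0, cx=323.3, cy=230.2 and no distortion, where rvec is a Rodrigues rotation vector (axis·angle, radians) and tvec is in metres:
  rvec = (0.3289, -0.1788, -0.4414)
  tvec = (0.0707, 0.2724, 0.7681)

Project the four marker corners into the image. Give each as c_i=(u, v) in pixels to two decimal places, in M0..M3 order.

Intrinsics K: fx=836.3, fy=430.0, cx=323.3, cy=230.2
Marker side s = 0.136 m; corners in marker frame (Z=0):
  M0 = (-0.0680, +0.0680, 0)
  M1 = (+0.0680, +0.0680, 0)
  M2 = (+0.0680, -0.0680, 0)
  M3 = (-0.0680, -0.0680, 0)
rvec = (0.3289, -0.1788, -0.4414), |rvec| = θ = 0.57877 rad = 33.161°
Rodrigues: sinθ=0.54700, 1−cosθ=0.16287; R = I + sinθ·[k]× + (1−cosθ)·[k]×²:
    [+0.88973 +0.38857 -0.23957]
    [-0.44576 +0.85268 -0.27247]
    [+0.09840 +0.34921 +0.93186]
t = (0.0707, 0.2724, 0.7681) m
M0: Pc = R·M0+t = (+0.03662, +0.36069, +0.78516); u = 836.3·(+0.03662)/0.78516 + 323.3 = 362.3070, v = 430.0·(+0.36069)/0.78516 + 230.2 = 427.7383
M1: Pc = R·M1+t = (+0.15762, +0.30007, +0.79854); u = 836.3·(+0.15762)/0.79854 + 323.3 = 488.3786, v = 430.0·(+0.30007)/0.79854 + 230.2 = 391.7833
M2: Pc = R·M2+t = (+0.10478, +0.18411, +0.75104); u = 836.3·(+0.10478)/0.75104 + 323.3 = 439.9725, v = 430.0·(+0.18411)/0.75104 + 230.2 = 335.6075
M3: Pc = R·M3+t = (-0.01622, +0.24473, +0.73766); u = 836.3·(-0.01622)/0.73766 + 323.3 = 304.9059, v = 430.0·(+0.24473)/0.73766 + 230.2 = 372.8583

c0=(362.31, 427.74) c1=(488.38, 391.78) c2=(439.97, 335.61) c3=(304.91, 372.86)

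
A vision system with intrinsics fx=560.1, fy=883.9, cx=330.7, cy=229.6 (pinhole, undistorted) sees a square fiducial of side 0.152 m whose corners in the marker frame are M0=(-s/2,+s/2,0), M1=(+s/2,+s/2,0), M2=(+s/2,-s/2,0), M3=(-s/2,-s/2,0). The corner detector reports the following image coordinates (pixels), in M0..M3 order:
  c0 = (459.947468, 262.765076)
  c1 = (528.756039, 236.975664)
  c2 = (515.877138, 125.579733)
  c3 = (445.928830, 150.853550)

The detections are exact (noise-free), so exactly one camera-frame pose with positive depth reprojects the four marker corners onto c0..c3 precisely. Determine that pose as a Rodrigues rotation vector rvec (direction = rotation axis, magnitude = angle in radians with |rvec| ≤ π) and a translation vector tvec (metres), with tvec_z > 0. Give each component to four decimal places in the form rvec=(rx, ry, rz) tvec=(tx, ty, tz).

rvec=(0.1076, -0.0746, -0.2237) tvec=(0.3288, -0.0467, 1.1720)

Intrinsics K: fx=560.1, fy=883.9, cx=330.7, cy=229.6
Marker side s = 0.152 m; corners in marker frame (Z=0):
  M0 = (-0.0760, +0.0760, 0)
  M1 = (+0.0760, +0.0760, 0)
  M2 = (+0.0760, -0.0760, 0)
  M3 = (-0.0760, -0.0760, 0)
Detected image corners:
  c0 = (459.947468, 262.765076) px
  c1 = (528.756039, 236.975664) px
  c2 = (515.877138, 125.579733) px
  c3 = (445.928830, 150.853550) px
Planar DLT: solve 8×8 A·h = b for H (H[2,2]=1):
  H  [+482.13436 +136.17868 +487.81646]
  H  [-157.74685 +753.54461 +194.40749]
  H  [+0.05276 +0.09785 +1.00000]
B = K⁻¹H; ‖b₁‖=0.853250, ‖b₂‖=0.853250; λ = 2/(‖b₁‖+‖b₂‖) = 1.171990, sign → tz>0 ⇒ λ=+1.171990
r₁ = λ·B[:,0] = (+0.97234,-0.22522,+0.06183); r₂ = λ·B[:,1] = (+0.21724,+0.96936,+0.11468)
r₃ = r₁×r₂ = (-0.08576,-0.09808,+0.99148); SVD([r₁ r₂ r₃]) → R = UVᵀ:
  R  [+0.97234 +0.21724 -0.08576]
  R  [-0.22522 +0.96936 -0.09808]
  R  [+0.06183 +0.11468 +0.99148]
t = (+0.32876, -0.04666, +1.17199) m
tr R = 2.933179; θ = arccos((tr R − 1)/2) = 0.259224 rad = 14.852°
axis k = ((R−Rᵀ)₃₂, (R−Rᵀ)₁₃, (R−Rᵀ)₂₁) / (2 sinθ) = (+0.415008, -0.287895, -0.863067)
rvec = θ·k = (+0.107580, -0.074629, -0.223727)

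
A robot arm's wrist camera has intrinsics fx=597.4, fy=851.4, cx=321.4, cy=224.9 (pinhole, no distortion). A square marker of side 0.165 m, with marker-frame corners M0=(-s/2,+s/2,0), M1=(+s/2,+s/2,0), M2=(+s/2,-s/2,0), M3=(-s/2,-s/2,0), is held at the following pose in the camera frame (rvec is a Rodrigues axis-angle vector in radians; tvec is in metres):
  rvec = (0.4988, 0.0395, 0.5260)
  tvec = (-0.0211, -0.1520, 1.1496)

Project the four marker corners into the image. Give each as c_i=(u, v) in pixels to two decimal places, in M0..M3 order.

c0=(254.85, 130.65) c1=(327.15, 189.45) c2=(369.11, 92.99) c3=(292.33, 28.81)

Intrinsics K: fx=597.4, fy=851.4, cx=321.4, cy=224.9
Marker side s = 0.165 m; corners in marker frame (Z=0):
  M0 = (-0.0825, +0.0825, 0)
  M1 = (+0.0825, +0.0825, 0)
  M2 = (+0.0825, -0.0825, 0)
  M3 = (-0.0825, -0.0825, 0)
rvec = (0.4988, 0.0395, 0.5260), |rvec| = θ = 0.72597 rad = 41.595°
Rodrigues: sinθ=0.66386, 1−cosθ=0.25215; R = I + sinθ·[k]× + (1−cosθ)·[k]×²:
    [+0.86689 -0.47157 +0.16164]
    [+0.49042 +0.74860 -0.44619]
    [+0.08940 +0.46607 +0.88022]
t = (-0.0211, -0.1520, 1.1496) m
M0: Pc = R·M0+t = (-0.13152, -0.13070, +1.18067); u = 597.4·(-0.13152)/1.18067 + 321.4 = 254.8518, v = 851.4·(-0.13070)/1.18067 + 224.9 = 130.6501
M1: Pc = R·M1+t = (+0.01151, -0.04978, +1.19543); u = 597.4·(+0.01151)/1.19543 + 321.4 = 327.1536, v = 851.4·(-0.04978)/1.19543 + 224.9 = 189.4456
M2: Pc = R·M2+t = (+0.08932, -0.17330, +1.11853); u = 597.4·(+0.08932)/1.11853 + 321.4 = 369.1070, v = 851.4·(-0.17330)/1.11853 + 224.9 = 92.9878
M3: Pc = R·M3+t = (-0.05371, -0.25422, +1.10377); u = 597.4·(-0.05371)/1.10377 + 321.4 = 292.3285, v = 851.4·(-0.25422)/1.10377 + 224.9 = 28.8068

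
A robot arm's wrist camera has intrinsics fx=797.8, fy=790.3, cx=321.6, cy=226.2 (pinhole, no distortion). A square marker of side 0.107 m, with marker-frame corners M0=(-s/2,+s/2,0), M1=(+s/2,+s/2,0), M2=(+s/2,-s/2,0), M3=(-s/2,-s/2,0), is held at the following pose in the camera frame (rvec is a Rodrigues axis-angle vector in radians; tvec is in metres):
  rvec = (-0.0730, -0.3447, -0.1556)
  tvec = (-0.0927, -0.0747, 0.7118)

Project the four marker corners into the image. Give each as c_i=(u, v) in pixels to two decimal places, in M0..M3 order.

Intrinsics K: fx=797.8, fy=790.3, cx=321.6, cy=226.2
Marker side s = 0.107 m; corners in marker frame (Z=0):
  M0 = (-0.0535, +0.0535, 0)
  M1 = (+0.0535, +0.0535, 0)
  M2 = (+0.0535, -0.0535, 0)
  M3 = (-0.0535, -0.0535, 0)
rvec = (-0.0730, -0.3447, -0.1556), |rvec| = θ = 0.38517 rad = 22.069°
Rodrigues: sinθ=0.37572, 1−cosθ=0.07327; R = I + sinθ·[k]× + (1−cosθ)·[k]×²:
    [+0.92937 +0.16421 -0.33063]
    [-0.13935 +0.98541 +0.09770]
    [+0.34185 -0.04472 +0.93869]
t = (-0.0927, -0.0747, 0.7118) m
M0: Pc = R·M0+t = (-0.13364, -0.01453, +0.69112); u = 797.8·(-0.13364)/0.69112 + 321.6 = 167.3360, v = 790.3·(-0.01453)/0.69112 + 226.2 = 209.5905
M1: Pc = R·M1+t = (-0.03419, -0.02944, +0.72770); u = 797.8·(-0.03419)/0.72770 + 321.6 = 284.1120, v = 790.3·(-0.02944)/0.72770 + 226.2 = 194.2317
M2: Pc = R·M2+t = (-0.05176, -0.13487, +0.73248); u = 797.8·(-0.05176)/0.73248 + 321.6 = 265.2199, v = 790.3·(-0.13487)/0.73248 + 226.2 = 80.6787
M3: Pc = R·M3+t = (-0.15121, -0.11996, +0.69590); u = 797.8·(-0.15121)/0.69590 + 321.6 = 148.2538, v = 790.3·(-0.11996)/0.69590 + 226.2 = 89.9633

c0=(167.34, 209.59) c1=(284.11, 194.23) c2=(265.22, 80.68) c3=(148.25, 89.96)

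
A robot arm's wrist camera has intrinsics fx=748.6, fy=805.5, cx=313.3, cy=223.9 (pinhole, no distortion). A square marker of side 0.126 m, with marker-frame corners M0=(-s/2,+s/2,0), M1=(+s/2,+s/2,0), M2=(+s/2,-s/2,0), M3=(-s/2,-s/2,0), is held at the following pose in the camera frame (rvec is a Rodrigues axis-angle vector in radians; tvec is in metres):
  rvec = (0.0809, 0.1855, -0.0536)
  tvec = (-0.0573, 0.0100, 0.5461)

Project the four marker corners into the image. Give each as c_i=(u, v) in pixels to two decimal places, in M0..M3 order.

Intrinsics K: fx=748.6, fy=805.5, cx=313.3, cy=223.9
Marker side s = 0.126 m; corners in marker frame (Z=0):
  M0 = (-0.0630, +0.0630, 0)
  M1 = (+0.0630, +0.0630, 0)
  M2 = (+0.0630, -0.0630, 0)
  M3 = (-0.0630, -0.0630, 0)
rvec = (0.0809, 0.1855, -0.0536), |rvec| = θ = 0.20935 rad = 11.995°
Rodrigues: sinθ=0.20783, 1−cosθ=0.02183; R = I + sinθ·[k]× + (1−cosθ)·[k]×²:
    [+0.98143 +0.06069 +0.18199]
    [-0.04573 +0.99531 -0.08526]
    [-0.18631 +0.07536 +0.97960]
t = (-0.0573, 0.0100, 0.5461) m
M0: Pc = R·M0+t = (-0.11531, +0.07559, +0.56258); u = 748.6·(-0.11531)/0.56258 + 313.3 = 159.8679, v = 805.5·(+0.07559)/0.56258 + 223.9 = 332.1223
M1: Pc = R·M1+t = (+0.00835, +0.06982, +0.53911); u = 748.6·(+0.00835)/0.53911 + 313.3 = 324.8989, v = 805.5·(+0.06982)/0.53911 + 223.9 = 328.2249
M2: Pc = R·M2+t = (+0.00071, -0.05559, +0.52962); u = 748.6·(+0.00071)/0.52962 + 313.3 = 314.2989, v = 805.5·(-0.05559)/0.52962 + 223.9 = 139.3590
M3: Pc = R·M3+t = (-0.12295, -0.04982, +0.55309); u = 748.6·(-0.12295)/0.55309 + 313.3 = 146.8847, v = 805.5·(-0.04982)/0.55309 + 223.9 = 151.3393

c0=(159.87, 332.12) c1=(324.90, 328.22) c2=(314.30, 139.36) c3=(146.88, 151.34)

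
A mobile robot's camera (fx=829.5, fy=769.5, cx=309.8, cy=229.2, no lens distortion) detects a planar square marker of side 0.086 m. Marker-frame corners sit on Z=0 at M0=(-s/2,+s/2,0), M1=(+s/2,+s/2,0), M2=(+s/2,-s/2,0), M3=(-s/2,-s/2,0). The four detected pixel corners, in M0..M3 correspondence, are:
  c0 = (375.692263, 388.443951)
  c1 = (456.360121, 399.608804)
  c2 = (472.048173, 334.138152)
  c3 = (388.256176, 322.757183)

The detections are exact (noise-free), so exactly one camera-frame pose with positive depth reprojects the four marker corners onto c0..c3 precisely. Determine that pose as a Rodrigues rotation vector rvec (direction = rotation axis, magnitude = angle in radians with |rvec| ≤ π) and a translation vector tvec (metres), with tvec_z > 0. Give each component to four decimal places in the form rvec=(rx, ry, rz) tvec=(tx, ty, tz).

rvec=(0.3823, 0.0584, 0.1342) tvec=(0.1176, 0.1487, 0.8624)

Intrinsics K: fx=829.5, fy=769.5, cx=309.8, cy=229.2
Marker side s = 0.086 m; corners in marker frame (Z=0):
  M0 = (-0.0430, +0.0430, 0)
  M1 = (+0.0430, +0.0430, 0)
  M2 = (+0.0430, -0.0430, 0)
  M3 = (-0.0430, -0.0430, 0)
Detected image corners:
  c0 = (375.692263, 388.443951) px
  c1 = (456.360121, 399.608804) px
  c2 = (472.048173, 334.138152) px
  c3 = (388.256176, 322.757183) px
Planar DLT: solve 8×8 A·h = b for H (H[2,2]=1):
  H  [+940.36140 +20.02763 +422.89231]
  H  [+117.85661 +919.86329 +361.84219]
  H  [-0.03654 +0.43550 +1.00000]
B = K⁻¹H; ‖b₁‖=1.159540, ‖b₂‖=1.159540; λ = 2/(‖b₁‖+‖b₂‖) = 0.862411, sign → tz>0 ⇒ λ=+0.862411
r₁ = λ·B[:,0] = (+0.98944,+0.14147,-0.03151); r₂ = λ·B[:,1] = (-0.11945,+0.91906,+0.37558)
r₃ = r₁×r₂ = (+0.08210,-0.36785,+0.92625); SVD([r₁ r₂ r₃]) → R = UVᵀ:
  R  [+0.98944 -0.11945 +0.08210]
  R  [+0.14147 +0.91906 -0.36785]
  R  [-0.03151 +0.37558 +0.92625]
t = (+0.11758, +0.14866, +0.86241) m
tr R = 2.834756; θ = arccos((tr R − 1)/2) = 0.409355 rad = 23.454°
axis k = ((R−Rᵀ)₃₂, (R−Rᵀ)₁₃, (R−Rᵀ)₂₁) / (2 sinθ) = (+0.933913, +0.142722, +0.327777)
rvec = θ·k = (+0.382301, +0.058424, +0.134177)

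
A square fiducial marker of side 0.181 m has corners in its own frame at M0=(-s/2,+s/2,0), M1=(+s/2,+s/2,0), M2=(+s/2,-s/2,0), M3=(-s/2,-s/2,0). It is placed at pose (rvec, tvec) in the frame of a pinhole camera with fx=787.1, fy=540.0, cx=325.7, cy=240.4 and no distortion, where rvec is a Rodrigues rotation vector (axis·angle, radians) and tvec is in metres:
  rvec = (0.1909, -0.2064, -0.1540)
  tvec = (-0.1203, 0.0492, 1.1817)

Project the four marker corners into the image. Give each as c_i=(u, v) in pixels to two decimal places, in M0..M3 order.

Intrinsics K: fx=787.1, fy=540.0, cx=325.7, cy=240.4
Marker side s = 0.181 m; corners in marker frame (Z=0):
  M0 = (-0.0905, +0.0905, 0)
  M1 = (+0.0905, +0.0905, 0)
  M2 = (+0.0905, -0.0905, 0)
  M3 = (-0.0905, -0.0905, 0)
rvec = (0.1909, -0.2064, -0.1540), |rvec| = θ = 0.32056 rad = 18.367°
Rodrigues: sinθ=0.31510, 1−cosθ=0.05094; R = I + sinθ·[k]× + (1−cosθ)·[k]×²:
    [+0.96712 +0.13184 -0.21746]
    [-0.17091 +0.97018 -0.17189]
    [+0.18831 +0.20340 +0.96082]
t = (-0.1203, 0.0492, 1.1817) m
M0: Pc = R·M0+t = (-0.19589, +0.15247, +1.18307); u = 787.1·(-0.19589)/1.18307 + 325.7 = 195.3714, v = 540.0·(+0.15247)/1.18307 + 240.4 = 309.9928
M1: Pc = R·M1+t = (-0.02084, +0.12153, +1.21715); u = 787.1·(-0.02084)/1.21715 + 325.7 = 312.2211, v = 540.0·(+0.12153)/1.21715 + 240.4 = 294.3196
M2: Pc = R·M2+t = (-0.04471, -0.05407, +1.18033); u = 787.1·(-0.04471)/1.18033 + 325.7 = 295.8873, v = 540.0·(-0.05407)/1.18033 + 240.4 = 215.6639
M3: Pc = R·M3+t = (-0.21976, -0.02313, +1.14625); u = 787.1·(-0.21976)/1.14625 + 325.7 = 174.7989, v = 540.0·(-0.02313)/1.14625 + 240.4 = 229.5016

c0=(195.37, 309.99) c1=(312.22, 294.32) c2=(295.89, 215.66) c3=(174.80, 229.50)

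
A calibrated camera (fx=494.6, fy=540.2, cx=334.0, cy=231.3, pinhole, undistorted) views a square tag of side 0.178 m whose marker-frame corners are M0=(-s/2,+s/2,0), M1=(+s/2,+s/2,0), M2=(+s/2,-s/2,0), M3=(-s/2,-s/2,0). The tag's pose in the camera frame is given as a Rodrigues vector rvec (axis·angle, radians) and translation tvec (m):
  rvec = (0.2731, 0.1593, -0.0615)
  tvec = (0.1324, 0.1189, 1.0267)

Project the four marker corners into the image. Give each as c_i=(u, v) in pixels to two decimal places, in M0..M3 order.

c0=(358.15, 336.77) c1=(442.62, 336.15) c2=(440.48, 247.64) c3=(352.17, 250.84)

Intrinsics K: fx=494.6, fy=540.2, cx=334.0, cy=231.3
Marker side s = 0.178 m; corners in marker frame (Z=0):
  M0 = (-0.0890, +0.0890, 0)
  M1 = (+0.0890, +0.0890, 0)
  M2 = (+0.0890, -0.0890, 0)
  M3 = (-0.0890, -0.0890, 0)
rvec = (0.2731, 0.1593, -0.0615), |rvec| = θ = 0.32209 rad = 18.454°
Rodrigues: sinθ=0.31655, 1−cosθ=0.05142; R = I + sinθ·[k]× + (1−cosθ)·[k]×²:
    [+0.98555 +0.08201 +0.14823]
    [-0.03888 +0.96115 -0.27326]
    [-0.16489 +0.26355 +0.95045]
t = (0.1324, 0.1189, 1.0267) m
M0: Pc = R·M0+t = (+0.05199, +0.20790, +1.06483); u = 494.6·(+0.05199)/1.06483 + 334.0 = 358.1464, v = 540.2·(+0.20790)/1.06483 + 231.3 = 336.7714
M1: Pc = R·M1+t = (+0.22741, +0.20098, +1.03548); u = 494.6·(+0.22741)/1.03548 + 334.0 = 442.6240, v = 540.2·(+0.20098)/1.03548 + 231.3 = 336.1507
M2: Pc = R·M2+t = (+0.21281, +0.02990, +0.98857); u = 494.6·(+0.21281)/0.98857 + 334.0 = 440.4753, v = 540.2·(+0.02990)/0.98857 + 231.3 = 247.6372
M3: Pc = R·M3+t = (+0.03739, +0.03682, +1.01792); u = 494.6·(+0.03739)/1.01792 + 334.0 = 352.1665, v = 540.2·(+0.03682)/1.01792 + 231.3 = 250.8386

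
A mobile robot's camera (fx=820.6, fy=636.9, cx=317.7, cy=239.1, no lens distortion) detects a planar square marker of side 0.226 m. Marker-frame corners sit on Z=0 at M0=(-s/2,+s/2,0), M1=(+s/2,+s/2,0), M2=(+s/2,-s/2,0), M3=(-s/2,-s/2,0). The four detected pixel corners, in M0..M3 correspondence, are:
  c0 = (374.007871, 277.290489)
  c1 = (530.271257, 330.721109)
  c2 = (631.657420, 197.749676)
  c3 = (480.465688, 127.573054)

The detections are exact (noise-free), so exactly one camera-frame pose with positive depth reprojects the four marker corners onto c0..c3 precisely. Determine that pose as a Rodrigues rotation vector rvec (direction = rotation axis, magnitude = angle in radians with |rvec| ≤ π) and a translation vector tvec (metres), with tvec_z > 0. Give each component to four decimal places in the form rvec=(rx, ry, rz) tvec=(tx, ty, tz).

Intrinsics K: fx=820.6, fy=636.9, cx=317.7, cy=239.1
Marker side s = 0.226 m; corners in marker frame (Z=0):
  M0 = (-0.1130, +0.1130, 0)
  M1 = (+0.1130, +0.1130, 0)
  M2 = (+0.1130, -0.1130, 0)
  M3 = (-0.1130, -0.1130, 0)
Detected image corners:
  c0 = (374.007871, 277.290489) px
  c1 = (530.271257, 330.721109) px
  c2 = (631.657420, 197.749676) px
  c3 = (480.465688, 127.573054) px
Planar DLT: solve 8×8 A·h = b for H (H[2,2]=1):
  H  [+909.22325 -378.16625 +507.09841]
  H  [+378.70291 +661.05186 +236.20317]
  H  [+0.45390 +0.16086 +1.00000]
B = K⁻¹H; ‖b₁‖=1.120312, ‖b₂‖=1.120312; λ = 2/(‖b₁‖+‖b₂‖) = 0.892609, sign → tz>0 ⇒ λ=+0.892609
r₁ = λ·B[:,0] = (+0.83215,+0.37865,+0.40515); r₂ = λ·B[:,1] = (-0.46694,+0.87255,+0.14359)
r₃ = r₁×r₂ = (-0.29915,-0.30867,+0.90290); SVD([r₁ r₂ r₃]) → R = UVᵀ:
  R  [+0.83215 -0.46694 -0.29915]
  R  [+0.37865 +0.87255 -0.30867]
  R  [+0.40515 +0.14359 +0.90290]
t = (+0.20602, -0.00406, +0.89261) m
tr R = 2.607610; θ = arccos((tr R − 1)/2) = 0.637133 rad = 36.505°
axis k = ((R−Rᵀ)₃₂, (R−Rᵀ)₁₃, (R−Rᵀ)₂₁) / (2 sinθ) = (+0.380112, -0.591953, +0.710708)
rvec = θ·k = (+0.242182, -0.377153, +0.452815)

rvec=(0.2422, -0.3772, 0.4528) tvec=(0.2060, -0.0041, 0.8926)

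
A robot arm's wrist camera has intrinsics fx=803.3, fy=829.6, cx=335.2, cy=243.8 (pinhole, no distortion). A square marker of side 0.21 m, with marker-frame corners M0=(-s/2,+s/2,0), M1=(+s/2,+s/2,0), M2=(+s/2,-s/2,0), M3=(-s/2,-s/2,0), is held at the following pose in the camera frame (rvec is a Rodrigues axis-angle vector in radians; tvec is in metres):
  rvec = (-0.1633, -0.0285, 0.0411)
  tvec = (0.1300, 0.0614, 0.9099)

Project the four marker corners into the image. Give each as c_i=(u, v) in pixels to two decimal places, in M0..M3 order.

Intrinsics K: fx=803.3, fy=829.6, cx=335.2, cy=243.8
Marker side s = 0.21 m; corners in marker frame (Z=0):
  M0 = (-0.1050, +0.1050, 0)
  M1 = (+0.1050, +0.1050, 0)
  M2 = (+0.1050, -0.1050, 0)
  M3 = (-0.1050, -0.1050, 0)
rvec = (-0.1633, -0.0285, 0.0411), |rvec| = θ = 0.17079 rad = 9.785°
Rodrigues: sinθ=0.16996, 1−cosθ=0.01455; R = I + sinθ·[k]× + (1−cosθ)·[k]×²:
    [+0.99875 -0.03858 -0.03171]
    [+0.04322 +0.98586 +0.16192]
    [+0.02501 -0.16309 +0.98629]
t = (0.1300, 0.0614, 0.9099) m
M0: Pc = R·M0+t = (+0.02108, +0.16038, +0.89015); u = 803.3·(+0.02108)/0.89015 + 335.2 = 354.2235, v = 829.6·(+0.16038)/0.89015 + 243.8 = 393.2676
M1: Pc = R·M1+t = (+0.23082, +0.16945, +0.89540); u = 803.3·(+0.23082)/0.89540 + 335.2 = 542.2760, v = 829.6·(+0.16945)/0.89540 + 243.8 = 400.8003
M2: Pc = R·M2+t = (+0.23892, -0.03758, +0.92965); u = 803.3·(+0.23892)/0.92965 + 335.2 = 541.6476, v = 829.6·(-0.03758)/0.92965 + 243.8 = 210.2675
M3: Pc = R·M3+t = (+0.02918, -0.04665, +0.92440); u = 803.3·(+0.02918)/0.92440 + 335.2 = 360.5589, v = 829.6·(-0.04665)/0.92440 + 243.8 = 201.9311

c0=(354.22, 393.27) c1=(542.28, 400.80) c2=(541.65, 210.27) c3=(360.56, 201.93)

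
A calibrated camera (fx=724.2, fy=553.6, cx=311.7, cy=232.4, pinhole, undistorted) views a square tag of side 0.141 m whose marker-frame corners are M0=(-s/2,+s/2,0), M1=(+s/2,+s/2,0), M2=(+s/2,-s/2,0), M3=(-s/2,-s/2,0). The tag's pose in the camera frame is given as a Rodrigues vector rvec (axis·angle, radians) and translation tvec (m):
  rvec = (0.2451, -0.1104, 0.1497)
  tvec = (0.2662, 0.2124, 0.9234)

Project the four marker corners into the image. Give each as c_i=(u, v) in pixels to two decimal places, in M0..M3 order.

c0=(456.07, 393.31) c1=(559.13, 401.30) c2=(585.93, 325.62) c3=(479.64, 315.83)

Intrinsics K: fx=724.2, fy=553.6, cx=311.7, cy=232.4
Marker side s = 0.141 m; corners in marker frame (Z=0):
  M0 = (-0.0705, +0.0705, 0)
  M1 = (+0.0705, +0.0705, 0)
  M2 = (+0.0705, -0.0705, 0)
  M3 = (-0.0705, -0.0705, 0)
rvec = (0.2451, -0.1104, 0.1497), |rvec| = θ = 0.30769 rad = 17.629°
Rodrigues: sinθ=0.30286, 1−cosθ=0.04696; R = I + sinθ·[k]× + (1−cosθ)·[k]×²:
    [+0.98284 -0.16077 -0.09046]
    [+0.13393 +0.95908 -0.24945]
    [+0.12687 +0.23305 +0.96415]
t = (0.2662, 0.2124, 0.9234) m
M0: Pc = R·M0+t = (+0.18558, +0.27057, +0.93089); u = 724.2·(+0.18558)/0.93089 + 311.7 = 456.0719, v = 553.6·(+0.27057)/0.93089 + 232.4 = 393.3107
M1: Pc = R·M1+t = (+0.32416, +0.28946, +0.94877); u = 724.2·(+0.32416)/0.94877 + 311.7 = 559.1281, v = 553.6·(+0.28946)/0.94877 + 232.4 = 401.2952
M2: Pc = R·M2+t = (+0.34682, +0.15423, +0.91591); u = 724.2·(+0.34682)/0.91591 + 311.7 = 585.9291, v = 553.6·(+0.15423)/0.91591 + 232.4 = 325.6181
M3: Pc = R·M3+t = (+0.20824, +0.13534, +0.89803); u = 724.2·(+0.20824)/0.89803 + 311.7 = 479.6358, v = 553.6·(+0.13534)/0.89803 + 232.4 = 315.8340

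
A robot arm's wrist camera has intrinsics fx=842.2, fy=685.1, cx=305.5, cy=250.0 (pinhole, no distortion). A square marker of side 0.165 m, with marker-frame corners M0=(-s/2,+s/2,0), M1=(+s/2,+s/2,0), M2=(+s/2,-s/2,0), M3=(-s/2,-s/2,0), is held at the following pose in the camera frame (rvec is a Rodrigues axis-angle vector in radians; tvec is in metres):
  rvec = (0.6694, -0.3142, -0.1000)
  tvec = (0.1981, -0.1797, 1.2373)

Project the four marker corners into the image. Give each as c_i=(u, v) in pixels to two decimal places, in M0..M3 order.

c0=(384.62, 196.26) c1=(482.68, 181.46) c2=(498.88, 102.42) c3=(392.73, 115.68)

Intrinsics K: fx=842.2, fy=685.1, cx=305.5, cy=250.0
Marker side s = 0.165 m; corners in marker frame (Z=0):
  M0 = (-0.0825, +0.0825, 0)
  M1 = (+0.0825, +0.0825, 0)
  M2 = (+0.0825, -0.0825, 0)
  M3 = (-0.0825, -0.0825, 0)
rvec = (0.6694, -0.3142, -0.1000), |rvec| = θ = 0.74620 rad = 42.754°
Rodrigues: sinθ=0.67886, 1−cosθ=0.26573; R = I + sinθ·[k]× + (1−cosθ)·[k]×²:
    [+0.94812 -0.00940 -0.31779]
    [-0.19135 +0.78138 -0.59399]
    [+0.25390 +0.62398 +0.73904]
t = (0.1981, -0.1797, 1.2373) m
M0: Pc = R·M0+t = (+0.11911, -0.09945, +1.26783); u = 842.2·(+0.11911)/1.26783 + 305.5 = 384.6196, v = 685.1·(-0.09945)/1.26783 + 250.0 = 196.2603
M1: Pc = R·M1+t = (+0.27554, -0.13102, +1.30972); u = 842.2·(+0.27554)/1.30972 + 305.5 = 482.6848, v = 685.1·(-0.13102)/1.30972 + 250.0 = 181.4641
M2: Pc = R·M2+t = (+0.27709, -0.25995, +1.20677); u = 842.2·(+0.27709)/1.20677 + 305.5 = 498.8837, v = 685.1·(-0.25995)/1.20677 + 250.0 = 102.4224
M3: Pc = R·M3+t = (+0.12066, -0.22838, +1.16488); u = 842.2·(+0.12066)/1.16488 + 305.5 = 392.7337, v = 685.1·(-0.22838)/1.16488 + 250.0 = 115.6836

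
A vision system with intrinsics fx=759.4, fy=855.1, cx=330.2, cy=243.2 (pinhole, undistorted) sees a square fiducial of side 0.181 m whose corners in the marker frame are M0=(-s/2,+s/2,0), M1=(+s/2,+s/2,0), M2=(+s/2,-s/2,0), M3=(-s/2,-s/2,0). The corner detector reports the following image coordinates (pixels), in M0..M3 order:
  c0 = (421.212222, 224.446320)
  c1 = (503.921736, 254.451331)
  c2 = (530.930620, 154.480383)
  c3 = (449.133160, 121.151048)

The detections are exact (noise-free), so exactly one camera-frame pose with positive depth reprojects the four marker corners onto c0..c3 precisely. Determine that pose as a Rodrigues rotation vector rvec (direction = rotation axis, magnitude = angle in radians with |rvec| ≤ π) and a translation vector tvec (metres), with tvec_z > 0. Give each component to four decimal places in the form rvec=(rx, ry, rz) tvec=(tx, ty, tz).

Intrinsics K: fx=759.4, fy=855.1, cx=330.2, cy=243.2
Marker side s = 0.181 m; corners in marker frame (Z=0):
  M0 = (-0.0905, +0.0905, 0)
  M1 = (+0.0905, +0.0905, 0)
  M2 = (+0.0905, -0.0905, 0)
  M3 = (-0.0905, -0.0905, 0)
Detected image corners:
  c0 = (421.212222, 224.446320) px
  c1 = (503.921736, 254.451331) px
  c2 = (530.930620, 154.480383) px
  c3 = (449.133160, 121.151048) px
Planar DLT: solve 8×8 A·h = b for H (H[2,2]=1):
  H  [+540.63621 -152.09564 +476.97405]
  H  [+209.09476 +561.20124 +188.88776]
  H  [+0.18097 -0.00083 +1.00000]
B = K⁻¹H; ‖b₁‖=0.686301, ‖b₂‖=0.686301; λ = 2/(‖b₁‖+‖b₂‖) = 1.457087, sign → tz>0 ⇒ λ=+1.457087
r₁ = λ·B[:,0] = (+0.92268,+0.28130,+0.26369); r₂ = λ·B[:,1] = (-0.29130,+0.95663,-0.00121)
r₃ = r₁×r₂ = (-0.25260,-0.07569,+0.96461); SVD([r₁ r₂ r₃]) → R = UVᵀ:
  R  [+0.92268 -0.29130 -0.25260]
  R  [+0.28130 +0.95663 -0.07569]
  R  [+0.26369 -0.00121 +0.96461]
t = (+0.28162, -0.09255, +1.45709) m
tr R = 2.843915; θ = arccos((tr R − 1)/2) = 0.397692 rad = 22.786°
axis k = ((R−Rᵀ)₃₂, (R−Rᵀ)₁₃, (R−Rᵀ)₂₁) / (2 sinθ) = (+0.096154, -0.666542, +0.739240)
rvec = θ·k = (+0.038240, -0.265078, +0.293990)

rvec=(0.0382, -0.2651, 0.2940) tvec=(0.2816, -0.0925, 1.4571)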